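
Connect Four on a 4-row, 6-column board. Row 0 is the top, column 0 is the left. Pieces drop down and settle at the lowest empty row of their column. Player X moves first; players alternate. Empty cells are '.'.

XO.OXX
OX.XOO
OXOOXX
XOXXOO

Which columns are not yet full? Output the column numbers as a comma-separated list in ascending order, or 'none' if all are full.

col 0: top cell = 'X' → FULL
col 1: top cell = 'O' → FULL
col 2: top cell = '.' → open
col 3: top cell = 'O' → FULL
col 4: top cell = 'X' → FULL
col 5: top cell = 'X' → FULL

Answer: 2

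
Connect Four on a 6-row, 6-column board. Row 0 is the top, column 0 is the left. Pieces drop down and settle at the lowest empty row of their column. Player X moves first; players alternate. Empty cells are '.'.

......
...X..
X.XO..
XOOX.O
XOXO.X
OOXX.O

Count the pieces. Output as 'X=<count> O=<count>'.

X=10 O=9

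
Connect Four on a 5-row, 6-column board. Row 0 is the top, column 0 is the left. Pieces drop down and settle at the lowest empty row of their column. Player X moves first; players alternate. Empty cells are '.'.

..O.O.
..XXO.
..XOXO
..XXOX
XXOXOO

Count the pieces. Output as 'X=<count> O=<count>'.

X=10 O=9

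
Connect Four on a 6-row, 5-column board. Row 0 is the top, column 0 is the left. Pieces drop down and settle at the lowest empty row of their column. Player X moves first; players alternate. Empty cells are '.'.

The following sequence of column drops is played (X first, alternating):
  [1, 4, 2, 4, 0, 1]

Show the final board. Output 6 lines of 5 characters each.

Move 1: X drops in col 1, lands at row 5
Move 2: O drops in col 4, lands at row 5
Move 3: X drops in col 2, lands at row 5
Move 4: O drops in col 4, lands at row 4
Move 5: X drops in col 0, lands at row 5
Move 6: O drops in col 1, lands at row 4

Answer: .....
.....
.....
.....
.O..O
XXX.O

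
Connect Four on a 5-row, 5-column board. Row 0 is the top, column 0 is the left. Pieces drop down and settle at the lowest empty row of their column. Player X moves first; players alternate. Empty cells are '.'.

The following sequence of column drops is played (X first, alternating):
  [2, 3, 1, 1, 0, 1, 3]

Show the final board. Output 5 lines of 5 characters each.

Move 1: X drops in col 2, lands at row 4
Move 2: O drops in col 3, lands at row 4
Move 3: X drops in col 1, lands at row 4
Move 4: O drops in col 1, lands at row 3
Move 5: X drops in col 0, lands at row 4
Move 6: O drops in col 1, lands at row 2
Move 7: X drops in col 3, lands at row 3

Answer: .....
.....
.O...
.O.X.
XXXO.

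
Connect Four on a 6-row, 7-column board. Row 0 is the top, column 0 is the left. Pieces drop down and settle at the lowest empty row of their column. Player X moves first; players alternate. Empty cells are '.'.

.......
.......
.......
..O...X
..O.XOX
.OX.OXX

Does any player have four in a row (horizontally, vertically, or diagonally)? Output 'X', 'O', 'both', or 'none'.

none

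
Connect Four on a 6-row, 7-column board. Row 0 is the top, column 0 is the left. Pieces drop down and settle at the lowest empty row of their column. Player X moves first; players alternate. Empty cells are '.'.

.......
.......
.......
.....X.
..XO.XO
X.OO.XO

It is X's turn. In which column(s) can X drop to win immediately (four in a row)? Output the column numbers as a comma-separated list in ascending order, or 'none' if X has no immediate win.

Answer: 5

Derivation:
col 0: drop X → no win
col 1: drop X → no win
col 2: drop X → no win
col 3: drop X → no win
col 4: drop X → no win
col 5: drop X → WIN!
col 6: drop X → no win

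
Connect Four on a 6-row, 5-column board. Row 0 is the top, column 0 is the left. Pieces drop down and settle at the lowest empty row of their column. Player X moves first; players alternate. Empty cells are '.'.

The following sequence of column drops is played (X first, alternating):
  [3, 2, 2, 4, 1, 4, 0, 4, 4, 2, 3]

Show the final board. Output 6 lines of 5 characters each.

Move 1: X drops in col 3, lands at row 5
Move 2: O drops in col 2, lands at row 5
Move 3: X drops in col 2, lands at row 4
Move 4: O drops in col 4, lands at row 5
Move 5: X drops in col 1, lands at row 5
Move 6: O drops in col 4, lands at row 4
Move 7: X drops in col 0, lands at row 5
Move 8: O drops in col 4, lands at row 3
Move 9: X drops in col 4, lands at row 2
Move 10: O drops in col 2, lands at row 3
Move 11: X drops in col 3, lands at row 4

Answer: .....
.....
....X
..O.O
..XXO
XXOXO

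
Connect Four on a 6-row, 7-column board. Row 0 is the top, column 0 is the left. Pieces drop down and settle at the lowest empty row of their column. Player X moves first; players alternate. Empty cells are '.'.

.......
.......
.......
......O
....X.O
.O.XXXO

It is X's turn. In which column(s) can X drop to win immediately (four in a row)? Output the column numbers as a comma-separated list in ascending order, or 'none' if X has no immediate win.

col 0: drop X → no win
col 1: drop X → no win
col 2: drop X → WIN!
col 3: drop X → no win
col 4: drop X → no win
col 5: drop X → no win
col 6: drop X → no win

Answer: 2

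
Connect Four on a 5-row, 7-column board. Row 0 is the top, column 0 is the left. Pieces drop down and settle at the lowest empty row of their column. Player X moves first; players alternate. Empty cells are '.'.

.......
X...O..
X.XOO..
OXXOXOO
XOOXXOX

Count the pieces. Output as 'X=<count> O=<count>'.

X=10 O=10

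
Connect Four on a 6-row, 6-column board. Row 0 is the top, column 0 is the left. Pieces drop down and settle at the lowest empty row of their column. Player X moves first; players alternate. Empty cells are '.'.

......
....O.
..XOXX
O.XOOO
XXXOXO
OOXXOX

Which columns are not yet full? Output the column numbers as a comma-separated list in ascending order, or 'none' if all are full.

col 0: top cell = '.' → open
col 1: top cell = '.' → open
col 2: top cell = '.' → open
col 3: top cell = '.' → open
col 4: top cell = '.' → open
col 5: top cell = '.' → open

Answer: 0,1,2,3,4,5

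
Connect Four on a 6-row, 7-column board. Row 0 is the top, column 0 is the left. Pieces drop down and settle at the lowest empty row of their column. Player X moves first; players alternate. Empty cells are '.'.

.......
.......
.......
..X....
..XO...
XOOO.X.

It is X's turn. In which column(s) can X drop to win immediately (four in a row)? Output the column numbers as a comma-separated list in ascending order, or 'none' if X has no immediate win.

col 0: drop X → no win
col 1: drop X → no win
col 2: drop X → no win
col 3: drop X → no win
col 4: drop X → no win
col 5: drop X → no win
col 6: drop X → no win

Answer: none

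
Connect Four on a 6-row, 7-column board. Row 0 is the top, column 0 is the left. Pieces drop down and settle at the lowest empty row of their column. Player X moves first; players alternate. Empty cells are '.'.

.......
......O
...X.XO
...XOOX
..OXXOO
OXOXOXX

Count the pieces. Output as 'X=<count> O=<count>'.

X=10 O=10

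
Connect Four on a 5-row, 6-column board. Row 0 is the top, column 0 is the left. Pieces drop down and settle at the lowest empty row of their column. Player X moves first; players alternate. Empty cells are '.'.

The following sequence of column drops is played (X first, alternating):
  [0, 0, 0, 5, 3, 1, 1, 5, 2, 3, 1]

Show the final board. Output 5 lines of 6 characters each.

Answer: ......
......
XX....
OX.O.O
XOXX.O

Derivation:
Move 1: X drops in col 0, lands at row 4
Move 2: O drops in col 0, lands at row 3
Move 3: X drops in col 0, lands at row 2
Move 4: O drops in col 5, lands at row 4
Move 5: X drops in col 3, lands at row 4
Move 6: O drops in col 1, lands at row 4
Move 7: X drops in col 1, lands at row 3
Move 8: O drops in col 5, lands at row 3
Move 9: X drops in col 2, lands at row 4
Move 10: O drops in col 3, lands at row 3
Move 11: X drops in col 1, lands at row 2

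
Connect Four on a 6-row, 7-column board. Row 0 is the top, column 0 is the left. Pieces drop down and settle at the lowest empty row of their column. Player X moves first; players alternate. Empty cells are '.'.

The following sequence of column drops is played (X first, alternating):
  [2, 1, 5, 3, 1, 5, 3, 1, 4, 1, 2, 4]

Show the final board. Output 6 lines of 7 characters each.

Answer: .......
.......
.O.....
.O.....
.XXXOO.
.OXOXX.

Derivation:
Move 1: X drops in col 2, lands at row 5
Move 2: O drops in col 1, lands at row 5
Move 3: X drops in col 5, lands at row 5
Move 4: O drops in col 3, lands at row 5
Move 5: X drops in col 1, lands at row 4
Move 6: O drops in col 5, lands at row 4
Move 7: X drops in col 3, lands at row 4
Move 8: O drops in col 1, lands at row 3
Move 9: X drops in col 4, lands at row 5
Move 10: O drops in col 1, lands at row 2
Move 11: X drops in col 2, lands at row 4
Move 12: O drops in col 4, lands at row 4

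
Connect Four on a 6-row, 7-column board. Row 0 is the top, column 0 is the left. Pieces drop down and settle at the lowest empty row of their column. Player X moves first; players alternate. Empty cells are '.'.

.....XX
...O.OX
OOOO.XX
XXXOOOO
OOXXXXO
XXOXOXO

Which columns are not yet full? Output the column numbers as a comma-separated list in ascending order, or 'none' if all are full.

col 0: top cell = '.' → open
col 1: top cell = '.' → open
col 2: top cell = '.' → open
col 3: top cell = '.' → open
col 4: top cell = '.' → open
col 5: top cell = 'X' → FULL
col 6: top cell = 'X' → FULL

Answer: 0,1,2,3,4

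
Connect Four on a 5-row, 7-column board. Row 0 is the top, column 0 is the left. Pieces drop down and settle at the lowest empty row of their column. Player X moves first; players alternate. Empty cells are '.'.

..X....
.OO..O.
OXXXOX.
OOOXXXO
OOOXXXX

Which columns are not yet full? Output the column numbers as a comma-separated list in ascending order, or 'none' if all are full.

col 0: top cell = '.' → open
col 1: top cell = '.' → open
col 2: top cell = 'X' → FULL
col 3: top cell = '.' → open
col 4: top cell = '.' → open
col 5: top cell = '.' → open
col 6: top cell = '.' → open

Answer: 0,1,3,4,5,6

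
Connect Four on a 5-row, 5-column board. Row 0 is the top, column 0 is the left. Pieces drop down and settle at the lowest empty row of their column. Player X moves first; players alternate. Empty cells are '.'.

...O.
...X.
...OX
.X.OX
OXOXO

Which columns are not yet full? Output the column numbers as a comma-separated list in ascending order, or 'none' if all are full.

col 0: top cell = '.' → open
col 1: top cell = '.' → open
col 2: top cell = '.' → open
col 3: top cell = 'O' → FULL
col 4: top cell = '.' → open

Answer: 0,1,2,4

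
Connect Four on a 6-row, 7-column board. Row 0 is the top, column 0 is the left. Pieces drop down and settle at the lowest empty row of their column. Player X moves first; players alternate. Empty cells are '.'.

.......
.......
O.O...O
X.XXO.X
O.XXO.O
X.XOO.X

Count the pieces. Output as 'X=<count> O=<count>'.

X=9 O=9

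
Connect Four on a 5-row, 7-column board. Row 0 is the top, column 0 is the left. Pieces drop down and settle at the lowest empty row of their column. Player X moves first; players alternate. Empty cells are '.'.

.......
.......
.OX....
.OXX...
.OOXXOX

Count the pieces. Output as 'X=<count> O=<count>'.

X=6 O=5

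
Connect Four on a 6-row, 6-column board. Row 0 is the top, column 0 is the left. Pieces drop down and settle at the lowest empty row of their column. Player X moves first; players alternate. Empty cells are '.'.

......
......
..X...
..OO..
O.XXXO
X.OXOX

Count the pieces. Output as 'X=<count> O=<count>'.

X=7 O=6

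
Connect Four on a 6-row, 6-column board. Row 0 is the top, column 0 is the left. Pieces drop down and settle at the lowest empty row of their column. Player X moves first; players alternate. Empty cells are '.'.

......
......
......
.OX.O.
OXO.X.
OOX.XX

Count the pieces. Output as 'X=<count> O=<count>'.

X=6 O=6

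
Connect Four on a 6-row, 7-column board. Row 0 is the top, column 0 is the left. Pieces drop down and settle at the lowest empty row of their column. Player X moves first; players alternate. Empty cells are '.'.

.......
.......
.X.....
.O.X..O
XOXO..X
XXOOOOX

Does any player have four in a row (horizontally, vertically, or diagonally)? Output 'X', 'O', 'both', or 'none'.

O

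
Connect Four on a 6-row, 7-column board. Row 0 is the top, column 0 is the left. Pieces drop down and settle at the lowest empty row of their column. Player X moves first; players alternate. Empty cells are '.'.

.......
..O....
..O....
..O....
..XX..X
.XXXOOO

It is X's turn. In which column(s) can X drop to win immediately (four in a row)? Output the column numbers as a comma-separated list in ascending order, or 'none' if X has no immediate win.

Answer: 0

Derivation:
col 0: drop X → WIN!
col 1: drop X → no win
col 2: drop X → no win
col 3: drop X → no win
col 4: drop X → no win
col 5: drop X → no win
col 6: drop X → no win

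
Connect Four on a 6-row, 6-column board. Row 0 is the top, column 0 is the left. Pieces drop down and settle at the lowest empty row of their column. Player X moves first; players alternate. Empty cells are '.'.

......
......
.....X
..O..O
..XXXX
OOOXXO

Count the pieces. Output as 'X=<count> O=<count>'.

X=7 O=6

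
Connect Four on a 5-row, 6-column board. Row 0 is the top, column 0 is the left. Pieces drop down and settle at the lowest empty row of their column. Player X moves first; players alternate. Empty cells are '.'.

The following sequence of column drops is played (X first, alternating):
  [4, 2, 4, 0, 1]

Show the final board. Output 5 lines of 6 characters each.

Answer: ......
......
......
....X.
OXO.X.

Derivation:
Move 1: X drops in col 4, lands at row 4
Move 2: O drops in col 2, lands at row 4
Move 3: X drops in col 4, lands at row 3
Move 4: O drops in col 0, lands at row 4
Move 5: X drops in col 1, lands at row 4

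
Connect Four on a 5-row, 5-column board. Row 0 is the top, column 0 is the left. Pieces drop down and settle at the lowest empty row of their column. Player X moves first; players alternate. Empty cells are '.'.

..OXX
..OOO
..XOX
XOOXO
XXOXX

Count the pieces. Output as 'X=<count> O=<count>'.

X=10 O=9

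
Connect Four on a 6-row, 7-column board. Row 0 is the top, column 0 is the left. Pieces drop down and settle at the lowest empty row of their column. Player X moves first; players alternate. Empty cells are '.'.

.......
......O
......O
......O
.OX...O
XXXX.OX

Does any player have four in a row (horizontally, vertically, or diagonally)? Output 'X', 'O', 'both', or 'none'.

both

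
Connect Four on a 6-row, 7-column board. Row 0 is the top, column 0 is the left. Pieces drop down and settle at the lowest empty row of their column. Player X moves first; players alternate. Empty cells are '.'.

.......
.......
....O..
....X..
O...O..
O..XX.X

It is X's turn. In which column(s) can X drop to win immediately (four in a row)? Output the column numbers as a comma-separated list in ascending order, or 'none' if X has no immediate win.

Answer: 5

Derivation:
col 0: drop X → no win
col 1: drop X → no win
col 2: drop X → no win
col 3: drop X → no win
col 4: drop X → no win
col 5: drop X → WIN!
col 6: drop X → no win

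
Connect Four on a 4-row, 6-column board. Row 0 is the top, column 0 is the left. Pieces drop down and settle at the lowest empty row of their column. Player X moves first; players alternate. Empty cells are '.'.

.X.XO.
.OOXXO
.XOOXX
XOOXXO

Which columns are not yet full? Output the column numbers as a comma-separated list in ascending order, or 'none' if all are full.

col 0: top cell = '.' → open
col 1: top cell = 'X' → FULL
col 2: top cell = '.' → open
col 3: top cell = 'X' → FULL
col 4: top cell = 'O' → FULL
col 5: top cell = '.' → open

Answer: 0,2,5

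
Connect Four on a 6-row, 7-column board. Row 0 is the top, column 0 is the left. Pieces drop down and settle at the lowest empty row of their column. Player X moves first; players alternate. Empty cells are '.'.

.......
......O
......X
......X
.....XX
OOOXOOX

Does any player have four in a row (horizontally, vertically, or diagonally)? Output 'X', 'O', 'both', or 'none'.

X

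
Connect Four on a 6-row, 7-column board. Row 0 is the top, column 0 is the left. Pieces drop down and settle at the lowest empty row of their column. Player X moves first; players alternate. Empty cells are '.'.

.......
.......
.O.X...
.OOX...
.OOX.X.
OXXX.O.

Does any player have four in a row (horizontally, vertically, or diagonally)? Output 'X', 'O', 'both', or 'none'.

X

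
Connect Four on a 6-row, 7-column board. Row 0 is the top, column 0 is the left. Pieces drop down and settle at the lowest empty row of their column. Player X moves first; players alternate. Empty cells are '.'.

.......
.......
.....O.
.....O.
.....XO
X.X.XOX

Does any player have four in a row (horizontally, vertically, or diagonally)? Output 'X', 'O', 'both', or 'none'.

none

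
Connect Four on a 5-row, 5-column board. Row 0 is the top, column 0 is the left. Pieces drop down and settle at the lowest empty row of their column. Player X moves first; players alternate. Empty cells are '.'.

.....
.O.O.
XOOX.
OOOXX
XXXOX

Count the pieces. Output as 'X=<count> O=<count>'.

X=8 O=8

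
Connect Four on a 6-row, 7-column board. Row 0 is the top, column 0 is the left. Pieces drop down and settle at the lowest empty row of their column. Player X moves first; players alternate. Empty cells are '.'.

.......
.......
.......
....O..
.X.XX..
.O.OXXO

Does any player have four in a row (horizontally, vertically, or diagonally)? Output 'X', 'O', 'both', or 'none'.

none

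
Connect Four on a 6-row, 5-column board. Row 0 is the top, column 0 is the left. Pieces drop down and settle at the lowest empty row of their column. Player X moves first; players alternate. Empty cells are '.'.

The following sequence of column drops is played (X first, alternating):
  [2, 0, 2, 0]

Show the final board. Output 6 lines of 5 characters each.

Answer: .....
.....
.....
.....
O.X..
O.X..

Derivation:
Move 1: X drops in col 2, lands at row 5
Move 2: O drops in col 0, lands at row 5
Move 3: X drops in col 2, lands at row 4
Move 4: O drops in col 0, lands at row 4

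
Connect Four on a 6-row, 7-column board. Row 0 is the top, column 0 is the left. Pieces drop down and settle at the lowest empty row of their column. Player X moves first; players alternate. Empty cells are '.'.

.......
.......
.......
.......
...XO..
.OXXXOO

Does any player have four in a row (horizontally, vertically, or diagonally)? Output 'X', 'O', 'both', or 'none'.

none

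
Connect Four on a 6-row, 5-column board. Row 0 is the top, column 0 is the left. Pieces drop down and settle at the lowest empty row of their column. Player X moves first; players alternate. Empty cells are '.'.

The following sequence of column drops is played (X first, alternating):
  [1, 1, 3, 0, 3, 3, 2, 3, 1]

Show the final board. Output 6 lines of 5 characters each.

Move 1: X drops in col 1, lands at row 5
Move 2: O drops in col 1, lands at row 4
Move 3: X drops in col 3, lands at row 5
Move 4: O drops in col 0, lands at row 5
Move 5: X drops in col 3, lands at row 4
Move 6: O drops in col 3, lands at row 3
Move 7: X drops in col 2, lands at row 5
Move 8: O drops in col 3, lands at row 2
Move 9: X drops in col 1, lands at row 3

Answer: .....
.....
...O.
.X.O.
.O.X.
OXXX.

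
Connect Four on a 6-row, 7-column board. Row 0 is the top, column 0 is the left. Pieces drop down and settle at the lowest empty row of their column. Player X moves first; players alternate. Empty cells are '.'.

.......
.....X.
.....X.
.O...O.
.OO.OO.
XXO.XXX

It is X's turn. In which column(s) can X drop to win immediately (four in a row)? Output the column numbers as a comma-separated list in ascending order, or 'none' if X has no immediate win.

col 0: drop X → no win
col 1: drop X → no win
col 2: drop X → no win
col 3: drop X → WIN!
col 4: drop X → no win
col 5: drop X → no win
col 6: drop X → no win

Answer: 3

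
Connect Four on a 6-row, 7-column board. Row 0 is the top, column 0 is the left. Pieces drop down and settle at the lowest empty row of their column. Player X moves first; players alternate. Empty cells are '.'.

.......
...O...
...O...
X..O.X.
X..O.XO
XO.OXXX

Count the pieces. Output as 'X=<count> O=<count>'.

X=8 O=7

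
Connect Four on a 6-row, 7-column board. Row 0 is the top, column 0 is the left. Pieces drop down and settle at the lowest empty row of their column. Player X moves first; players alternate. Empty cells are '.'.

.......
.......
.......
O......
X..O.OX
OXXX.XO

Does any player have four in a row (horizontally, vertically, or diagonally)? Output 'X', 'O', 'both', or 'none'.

none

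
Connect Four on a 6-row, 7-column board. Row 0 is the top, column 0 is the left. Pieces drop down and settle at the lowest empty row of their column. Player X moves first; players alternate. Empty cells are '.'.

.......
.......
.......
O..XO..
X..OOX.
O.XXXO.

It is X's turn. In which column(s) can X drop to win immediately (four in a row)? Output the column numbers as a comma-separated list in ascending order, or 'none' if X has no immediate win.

Answer: 1

Derivation:
col 0: drop X → no win
col 1: drop X → WIN!
col 2: drop X → no win
col 3: drop X → no win
col 4: drop X → no win
col 5: drop X → no win
col 6: drop X → no win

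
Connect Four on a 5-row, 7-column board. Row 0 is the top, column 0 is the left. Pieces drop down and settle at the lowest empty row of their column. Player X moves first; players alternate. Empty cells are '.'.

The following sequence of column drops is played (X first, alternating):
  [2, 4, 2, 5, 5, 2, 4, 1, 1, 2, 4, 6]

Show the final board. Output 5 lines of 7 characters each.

Answer: .......
..O....
..O.X..
.XX.XX.
.OX.OOO

Derivation:
Move 1: X drops in col 2, lands at row 4
Move 2: O drops in col 4, lands at row 4
Move 3: X drops in col 2, lands at row 3
Move 4: O drops in col 5, lands at row 4
Move 5: X drops in col 5, lands at row 3
Move 6: O drops in col 2, lands at row 2
Move 7: X drops in col 4, lands at row 3
Move 8: O drops in col 1, lands at row 4
Move 9: X drops in col 1, lands at row 3
Move 10: O drops in col 2, lands at row 1
Move 11: X drops in col 4, lands at row 2
Move 12: O drops in col 6, lands at row 4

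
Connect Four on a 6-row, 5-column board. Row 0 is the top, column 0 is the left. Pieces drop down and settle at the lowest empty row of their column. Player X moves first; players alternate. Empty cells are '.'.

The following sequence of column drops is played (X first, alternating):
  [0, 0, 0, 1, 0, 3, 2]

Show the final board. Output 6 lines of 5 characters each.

Move 1: X drops in col 0, lands at row 5
Move 2: O drops in col 0, lands at row 4
Move 3: X drops in col 0, lands at row 3
Move 4: O drops in col 1, lands at row 5
Move 5: X drops in col 0, lands at row 2
Move 6: O drops in col 3, lands at row 5
Move 7: X drops in col 2, lands at row 5

Answer: .....
.....
X....
X....
O....
XOXO.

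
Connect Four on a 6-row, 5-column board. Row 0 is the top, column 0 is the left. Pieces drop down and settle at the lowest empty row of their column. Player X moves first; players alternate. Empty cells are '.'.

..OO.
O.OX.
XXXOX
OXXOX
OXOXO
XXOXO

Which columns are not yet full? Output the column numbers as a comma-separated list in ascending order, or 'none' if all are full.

Answer: 0,1,4

Derivation:
col 0: top cell = '.' → open
col 1: top cell = '.' → open
col 2: top cell = 'O' → FULL
col 3: top cell = 'O' → FULL
col 4: top cell = '.' → open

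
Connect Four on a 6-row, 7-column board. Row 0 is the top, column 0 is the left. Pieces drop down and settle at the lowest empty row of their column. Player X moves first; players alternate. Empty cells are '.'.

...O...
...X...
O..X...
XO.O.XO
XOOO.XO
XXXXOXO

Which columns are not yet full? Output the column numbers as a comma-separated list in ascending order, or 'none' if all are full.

col 0: top cell = '.' → open
col 1: top cell = '.' → open
col 2: top cell = '.' → open
col 3: top cell = 'O' → FULL
col 4: top cell = '.' → open
col 5: top cell = '.' → open
col 6: top cell = '.' → open

Answer: 0,1,2,4,5,6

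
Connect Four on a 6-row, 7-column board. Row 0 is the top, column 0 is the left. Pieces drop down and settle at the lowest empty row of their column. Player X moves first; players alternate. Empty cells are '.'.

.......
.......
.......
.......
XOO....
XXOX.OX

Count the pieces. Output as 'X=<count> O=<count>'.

X=5 O=4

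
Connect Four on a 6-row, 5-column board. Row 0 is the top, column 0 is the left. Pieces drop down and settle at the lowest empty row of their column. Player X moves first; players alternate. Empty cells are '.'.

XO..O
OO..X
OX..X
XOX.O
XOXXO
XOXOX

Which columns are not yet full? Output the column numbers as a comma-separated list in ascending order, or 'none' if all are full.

col 0: top cell = 'X' → FULL
col 1: top cell = 'O' → FULL
col 2: top cell = '.' → open
col 3: top cell = '.' → open
col 4: top cell = 'O' → FULL

Answer: 2,3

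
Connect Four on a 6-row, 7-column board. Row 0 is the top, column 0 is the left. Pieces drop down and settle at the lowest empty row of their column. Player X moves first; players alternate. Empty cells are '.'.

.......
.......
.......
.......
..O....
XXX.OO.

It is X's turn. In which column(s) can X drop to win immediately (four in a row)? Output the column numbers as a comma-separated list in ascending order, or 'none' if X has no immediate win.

col 0: drop X → no win
col 1: drop X → no win
col 2: drop X → no win
col 3: drop X → WIN!
col 4: drop X → no win
col 5: drop X → no win
col 6: drop X → no win

Answer: 3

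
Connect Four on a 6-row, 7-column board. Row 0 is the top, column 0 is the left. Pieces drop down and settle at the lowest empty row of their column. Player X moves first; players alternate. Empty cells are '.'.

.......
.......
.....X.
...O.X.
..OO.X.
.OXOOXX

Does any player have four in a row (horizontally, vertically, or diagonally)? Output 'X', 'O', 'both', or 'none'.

X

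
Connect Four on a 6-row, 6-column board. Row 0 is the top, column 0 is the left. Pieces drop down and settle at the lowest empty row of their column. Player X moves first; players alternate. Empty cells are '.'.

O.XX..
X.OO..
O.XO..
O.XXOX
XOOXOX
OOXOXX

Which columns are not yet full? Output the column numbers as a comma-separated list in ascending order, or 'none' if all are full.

col 0: top cell = 'O' → FULL
col 1: top cell = '.' → open
col 2: top cell = 'X' → FULL
col 3: top cell = 'X' → FULL
col 4: top cell = '.' → open
col 5: top cell = '.' → open

Answer: 1,4,5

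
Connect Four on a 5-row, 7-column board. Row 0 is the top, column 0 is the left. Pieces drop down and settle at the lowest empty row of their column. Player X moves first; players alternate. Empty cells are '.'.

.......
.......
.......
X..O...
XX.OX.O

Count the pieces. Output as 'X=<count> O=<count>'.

X=4 O=3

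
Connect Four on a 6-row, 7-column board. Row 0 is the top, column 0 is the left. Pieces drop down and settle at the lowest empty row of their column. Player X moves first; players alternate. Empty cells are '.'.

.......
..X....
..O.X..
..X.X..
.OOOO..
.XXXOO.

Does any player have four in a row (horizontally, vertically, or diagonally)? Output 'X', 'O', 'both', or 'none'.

O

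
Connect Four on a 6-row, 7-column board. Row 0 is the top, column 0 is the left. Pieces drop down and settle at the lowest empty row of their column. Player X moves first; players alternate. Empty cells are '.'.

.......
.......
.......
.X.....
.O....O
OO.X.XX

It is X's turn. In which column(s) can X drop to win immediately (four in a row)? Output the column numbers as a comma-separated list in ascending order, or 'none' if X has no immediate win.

Answer: 4

Derivation:
col 0: drop X → no win
col 1: drop X → no win
col 2: drop X → no win
col 3: drop X → no win
col 4: drop X → WIN!
col 5: drop X → no win
col 6: drop X → no win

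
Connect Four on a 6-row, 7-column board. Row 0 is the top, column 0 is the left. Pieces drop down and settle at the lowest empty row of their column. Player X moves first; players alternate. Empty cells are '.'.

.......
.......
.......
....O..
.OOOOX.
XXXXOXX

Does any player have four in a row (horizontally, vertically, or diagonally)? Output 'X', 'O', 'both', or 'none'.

both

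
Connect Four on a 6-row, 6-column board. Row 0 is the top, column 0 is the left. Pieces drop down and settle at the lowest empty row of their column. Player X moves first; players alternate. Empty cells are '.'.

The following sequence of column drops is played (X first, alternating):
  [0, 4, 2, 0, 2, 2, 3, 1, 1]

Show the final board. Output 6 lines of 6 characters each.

Move 1: X drops in col 0, lands at row 5
Move 2: O drops in col 4, lands at row 5
Move 3: X drops in col 2, lands at row 5
Move 4: O drops in col 0, lands at row 4
Move 5: X drops in col 2, lands at row 4
Move 6: O drops in col 2, lands at row 3
Move 7: X drops in col 3, lands at row 5
Move 8: O drops in col 1, lands at row 5
Move 9: X drops in col 1, lands at row 4

Answer: ......
......
......
..O...
OXX...
XOXXO.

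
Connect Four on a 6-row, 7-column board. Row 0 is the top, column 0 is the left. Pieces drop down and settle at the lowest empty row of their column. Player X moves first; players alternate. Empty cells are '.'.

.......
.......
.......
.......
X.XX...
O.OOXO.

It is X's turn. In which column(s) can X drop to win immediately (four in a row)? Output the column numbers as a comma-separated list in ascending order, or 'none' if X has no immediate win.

Answer: none

Derivation:
col 0: drop X → no win
col 1: drop X → no win
col 2: drop X → no win
col 3: drop X → no win
col 4: drop X → no win
col 5: drop X → no win
col 6: drop X → no win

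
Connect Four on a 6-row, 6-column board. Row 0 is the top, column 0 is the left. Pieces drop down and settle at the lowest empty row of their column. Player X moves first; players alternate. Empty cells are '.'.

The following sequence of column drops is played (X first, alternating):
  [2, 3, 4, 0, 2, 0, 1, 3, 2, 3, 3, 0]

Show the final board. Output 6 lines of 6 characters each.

Move 1: X drops in col 2, lands at row 5
Move 2: O drops in col 3, lands at row 5
Move 3: X drops in col 4, lands at row 5
Move 4: O drops in col 0, lands at row 5
Move 5: X drops in col 2, lands at row 4
Move 6: O drops in col 0, lands at row 4
Move 7: X drops in col 1, lands at row 5
Move 8: O drops in col 3, lands at row 4
Move 9: X drops in col 2, lands at row 3
Move 10: O drops in col 3, lands at row 3
Move 11: X drops in col 3, lands at row 2
Move 12: O drops in col 0, lands at row 3

Answer: ......
......
...X..
O.XO..
O.XO..
OXXOX.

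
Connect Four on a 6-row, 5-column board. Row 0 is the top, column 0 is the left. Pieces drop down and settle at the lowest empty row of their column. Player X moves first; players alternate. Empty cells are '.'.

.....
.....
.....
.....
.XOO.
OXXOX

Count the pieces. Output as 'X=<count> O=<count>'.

X=4 O=4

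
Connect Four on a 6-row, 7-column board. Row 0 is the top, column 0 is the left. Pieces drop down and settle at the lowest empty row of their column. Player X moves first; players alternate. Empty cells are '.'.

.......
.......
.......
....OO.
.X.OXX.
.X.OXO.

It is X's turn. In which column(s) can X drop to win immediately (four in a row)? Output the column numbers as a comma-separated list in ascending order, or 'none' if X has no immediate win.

col 0: drop X → no win
col 1: drop X → no win
col 2: drop X → no win
col 3: drop X → no win
col 4: drop X → no win
col 5: drop X → no win
col 6: drop X → no win

Answer: none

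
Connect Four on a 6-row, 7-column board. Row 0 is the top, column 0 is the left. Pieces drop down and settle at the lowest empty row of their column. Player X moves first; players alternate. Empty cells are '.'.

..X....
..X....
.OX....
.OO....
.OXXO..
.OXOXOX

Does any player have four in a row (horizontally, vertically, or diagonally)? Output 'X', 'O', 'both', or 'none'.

O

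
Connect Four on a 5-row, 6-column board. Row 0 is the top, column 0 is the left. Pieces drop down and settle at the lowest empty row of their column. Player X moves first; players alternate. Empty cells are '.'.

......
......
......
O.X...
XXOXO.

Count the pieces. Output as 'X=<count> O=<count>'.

X=4 O=3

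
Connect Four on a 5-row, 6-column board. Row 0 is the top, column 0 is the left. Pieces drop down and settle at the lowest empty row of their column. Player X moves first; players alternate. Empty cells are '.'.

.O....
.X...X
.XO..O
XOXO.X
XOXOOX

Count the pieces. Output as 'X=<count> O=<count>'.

X=9 O=8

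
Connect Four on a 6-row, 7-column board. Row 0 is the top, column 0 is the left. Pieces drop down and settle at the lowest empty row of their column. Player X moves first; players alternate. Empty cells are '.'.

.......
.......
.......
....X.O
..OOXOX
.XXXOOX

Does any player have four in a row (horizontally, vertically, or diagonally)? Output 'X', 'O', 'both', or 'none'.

none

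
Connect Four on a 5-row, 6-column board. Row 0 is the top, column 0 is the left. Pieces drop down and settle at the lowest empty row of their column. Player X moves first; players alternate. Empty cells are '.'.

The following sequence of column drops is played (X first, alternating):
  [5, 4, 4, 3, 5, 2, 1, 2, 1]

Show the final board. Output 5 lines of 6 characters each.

Move 1: X drops in col 5, lands at row 4
Move 2: O drops in col 4, lands at row 4
Move 3: X drops in col 4, lands at row 3
Move 4: O drops in col 3, lands at row 4
Move 5: X drops in col 5, lands at row 3
Move 6: O drops in col 2, lands at row 4
Move 7: X drops in col 1, lands at row 4
Move 8: O drops in col 2, lands at row 3
Move 9: X drops in col 1, lands at row 3

Answer: ......
......
......
.XO.XX
.XOOOX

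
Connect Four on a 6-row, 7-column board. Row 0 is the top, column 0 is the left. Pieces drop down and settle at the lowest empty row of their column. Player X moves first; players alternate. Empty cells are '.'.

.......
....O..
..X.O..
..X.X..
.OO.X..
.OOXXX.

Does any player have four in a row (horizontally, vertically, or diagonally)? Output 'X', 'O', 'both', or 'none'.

none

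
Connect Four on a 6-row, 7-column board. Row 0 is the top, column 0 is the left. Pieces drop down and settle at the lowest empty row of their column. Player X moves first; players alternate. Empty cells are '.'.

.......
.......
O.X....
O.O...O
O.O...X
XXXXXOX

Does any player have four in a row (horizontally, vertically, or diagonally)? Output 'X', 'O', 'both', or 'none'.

X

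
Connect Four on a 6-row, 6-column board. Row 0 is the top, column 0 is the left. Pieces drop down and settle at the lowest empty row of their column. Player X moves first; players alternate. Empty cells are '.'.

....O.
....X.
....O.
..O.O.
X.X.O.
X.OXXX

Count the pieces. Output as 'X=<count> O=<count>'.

X=7 O=6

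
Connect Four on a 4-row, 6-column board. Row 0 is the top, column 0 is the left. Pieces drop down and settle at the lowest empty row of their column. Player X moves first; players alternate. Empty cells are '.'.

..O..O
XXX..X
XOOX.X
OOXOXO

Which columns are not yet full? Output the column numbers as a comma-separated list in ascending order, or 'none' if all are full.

col 0: top cell = '.' → open
col 1: top cell = '.' → open
col 2: top cell = 'O' → FULL
col 3: top cell = '.' → open
col 4: top cell = '.' → open
col 5: top cell = 'O' → FULL

Answer: 0,1,3,4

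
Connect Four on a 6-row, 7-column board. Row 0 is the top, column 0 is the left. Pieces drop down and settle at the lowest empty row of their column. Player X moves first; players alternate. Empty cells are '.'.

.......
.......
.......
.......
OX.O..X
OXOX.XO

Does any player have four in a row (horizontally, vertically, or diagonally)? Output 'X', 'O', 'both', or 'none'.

none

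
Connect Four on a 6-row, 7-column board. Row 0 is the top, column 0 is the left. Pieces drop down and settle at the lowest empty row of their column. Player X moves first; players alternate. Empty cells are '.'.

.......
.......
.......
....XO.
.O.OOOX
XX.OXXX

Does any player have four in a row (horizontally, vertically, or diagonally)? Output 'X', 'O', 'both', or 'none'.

none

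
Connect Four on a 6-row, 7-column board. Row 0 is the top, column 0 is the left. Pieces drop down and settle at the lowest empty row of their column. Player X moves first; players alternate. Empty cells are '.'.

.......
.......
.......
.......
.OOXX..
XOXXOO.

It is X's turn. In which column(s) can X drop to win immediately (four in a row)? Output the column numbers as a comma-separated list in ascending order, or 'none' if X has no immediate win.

Answer: none

Derivation:
col 0: drop X → no win
col 1: drop X → no win
col 2: drop X → no win
col 3: drop X → no win
col 4: drop X → no win
col 5: drop X → no win
col 6: drop X → no win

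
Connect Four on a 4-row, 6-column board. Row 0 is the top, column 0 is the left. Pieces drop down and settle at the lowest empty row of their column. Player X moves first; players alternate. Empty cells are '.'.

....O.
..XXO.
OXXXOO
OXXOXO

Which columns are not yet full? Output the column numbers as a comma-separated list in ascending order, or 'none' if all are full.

Answer: 0,1,2,3,5

Derivation:
col 0: top cell = '.' → open
col 1: top cell = '.' → open
col 2: top cell = '.' → open
col 3: top cell = '.' → open
col 4: top cell = 'O' → FULL
col 5: top cell = '.' → open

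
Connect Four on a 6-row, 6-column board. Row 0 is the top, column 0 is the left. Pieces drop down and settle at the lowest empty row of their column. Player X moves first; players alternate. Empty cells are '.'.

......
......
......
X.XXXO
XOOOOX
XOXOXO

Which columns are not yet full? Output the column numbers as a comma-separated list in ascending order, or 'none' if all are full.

Answer: 0,1,2,3,4,5

Derivation:
col 0: top cell = '.' → open
col 1: top cell = '.' → open
col 2: top cell = '.' → open
col 3: top cell = '.' → open
col 4: top cell = '.' → open
col 5: top cell = '.' → open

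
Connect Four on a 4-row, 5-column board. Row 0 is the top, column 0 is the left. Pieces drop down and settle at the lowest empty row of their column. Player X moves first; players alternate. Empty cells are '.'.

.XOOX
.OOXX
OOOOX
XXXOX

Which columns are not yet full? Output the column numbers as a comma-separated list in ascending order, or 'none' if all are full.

Answer: 0

Derivation:
col 0: top cell = '.' → open
col 1: top cell = 'X' → FULL
col 2: top cell = 'O' → FULL
col 3: top cell = 'O' → FULL
col 4: top cell = 'X' → FULL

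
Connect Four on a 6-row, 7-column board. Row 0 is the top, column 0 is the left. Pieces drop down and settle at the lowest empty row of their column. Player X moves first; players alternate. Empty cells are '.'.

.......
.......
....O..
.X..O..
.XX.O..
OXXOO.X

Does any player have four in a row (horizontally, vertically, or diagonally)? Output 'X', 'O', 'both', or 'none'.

O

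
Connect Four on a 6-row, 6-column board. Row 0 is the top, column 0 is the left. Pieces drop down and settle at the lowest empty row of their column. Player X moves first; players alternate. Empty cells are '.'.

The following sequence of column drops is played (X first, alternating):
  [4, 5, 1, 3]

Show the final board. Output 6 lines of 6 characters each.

Move 1: X drops in col 4, lands at row 5
Move 2: O drops in col 5, lands at row 5
Move 3: X drops in col 1, lands at row 5
Move 4: O drops in col 3, lands at row 5

Answer: ......
......
......
......
......
.X.OXO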